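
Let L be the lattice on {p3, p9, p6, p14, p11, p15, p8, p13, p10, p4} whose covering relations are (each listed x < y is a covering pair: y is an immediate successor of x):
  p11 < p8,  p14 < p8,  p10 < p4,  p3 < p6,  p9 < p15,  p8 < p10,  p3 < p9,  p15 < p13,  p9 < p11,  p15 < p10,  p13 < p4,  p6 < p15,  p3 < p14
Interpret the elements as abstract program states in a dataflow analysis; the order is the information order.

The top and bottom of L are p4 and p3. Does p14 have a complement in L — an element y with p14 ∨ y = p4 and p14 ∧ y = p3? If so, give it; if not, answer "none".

Need y with p14 ∨ y = p4 and p14 ∧ y = p3.
Checking each element gives: p13.

p13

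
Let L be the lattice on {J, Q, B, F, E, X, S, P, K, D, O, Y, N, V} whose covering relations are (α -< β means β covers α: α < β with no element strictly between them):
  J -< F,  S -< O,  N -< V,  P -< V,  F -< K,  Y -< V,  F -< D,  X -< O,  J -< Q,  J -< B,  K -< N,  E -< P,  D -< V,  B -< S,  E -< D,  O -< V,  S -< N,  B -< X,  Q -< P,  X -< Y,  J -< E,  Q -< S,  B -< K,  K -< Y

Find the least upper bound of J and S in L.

Common upper bounds of {J, S}: N, O, S, V.
The least among these is S.

S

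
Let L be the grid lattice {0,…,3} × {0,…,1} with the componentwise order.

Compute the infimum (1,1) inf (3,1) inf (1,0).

(1,0)

Common lower bounds of {(1,1), (3,1), (1,0)}: (0,0), (1,0).
The greatest among these is (1,0).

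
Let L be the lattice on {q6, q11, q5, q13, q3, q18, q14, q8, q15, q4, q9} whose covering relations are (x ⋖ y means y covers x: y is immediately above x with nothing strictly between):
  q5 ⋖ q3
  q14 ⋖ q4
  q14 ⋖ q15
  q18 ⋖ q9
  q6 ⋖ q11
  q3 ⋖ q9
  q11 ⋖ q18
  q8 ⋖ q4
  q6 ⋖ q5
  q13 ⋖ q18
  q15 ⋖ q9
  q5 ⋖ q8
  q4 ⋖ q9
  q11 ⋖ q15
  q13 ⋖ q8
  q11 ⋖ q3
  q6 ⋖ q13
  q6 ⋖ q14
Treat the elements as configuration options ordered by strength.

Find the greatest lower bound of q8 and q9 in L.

q8

Common lower bounds of {q8, q9}: q13, q5, q6, q8.
The greatest among these is q8.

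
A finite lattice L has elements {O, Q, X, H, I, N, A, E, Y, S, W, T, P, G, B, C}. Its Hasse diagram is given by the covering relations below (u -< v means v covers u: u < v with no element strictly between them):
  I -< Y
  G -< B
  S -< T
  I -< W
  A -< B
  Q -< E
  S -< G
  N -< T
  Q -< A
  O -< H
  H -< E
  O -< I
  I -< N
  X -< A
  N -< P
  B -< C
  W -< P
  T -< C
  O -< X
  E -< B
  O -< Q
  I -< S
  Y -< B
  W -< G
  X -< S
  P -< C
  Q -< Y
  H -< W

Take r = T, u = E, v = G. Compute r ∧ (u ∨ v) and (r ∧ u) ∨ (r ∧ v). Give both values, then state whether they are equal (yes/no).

S; S; yes

u ∨ v = B, so r ∧ (u ∨ v) = T ∧ B = S.
r ∧ u = O and r ∧ v = S, so (r ∧ u) ∨ (r ∧ v) = O ∨ S = S.
Equal: yes.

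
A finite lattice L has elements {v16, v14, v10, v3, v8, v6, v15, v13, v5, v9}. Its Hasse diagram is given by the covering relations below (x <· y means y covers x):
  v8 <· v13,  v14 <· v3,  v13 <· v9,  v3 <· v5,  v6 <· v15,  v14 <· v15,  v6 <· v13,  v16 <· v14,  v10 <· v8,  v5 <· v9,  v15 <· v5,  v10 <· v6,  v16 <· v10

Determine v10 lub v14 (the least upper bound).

Common upper bounds of {v10, v14}: v15, v5, v9.
The least among these is v15.

v15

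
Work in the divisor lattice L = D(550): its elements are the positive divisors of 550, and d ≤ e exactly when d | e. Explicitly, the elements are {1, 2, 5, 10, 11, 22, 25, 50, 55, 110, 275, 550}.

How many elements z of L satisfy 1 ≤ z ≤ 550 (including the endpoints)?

12

The interval [1, 550] = {1, 10, 11, 110, 2, 22, 25, 275, 5, 50, 55, 550}, which has 12 elements.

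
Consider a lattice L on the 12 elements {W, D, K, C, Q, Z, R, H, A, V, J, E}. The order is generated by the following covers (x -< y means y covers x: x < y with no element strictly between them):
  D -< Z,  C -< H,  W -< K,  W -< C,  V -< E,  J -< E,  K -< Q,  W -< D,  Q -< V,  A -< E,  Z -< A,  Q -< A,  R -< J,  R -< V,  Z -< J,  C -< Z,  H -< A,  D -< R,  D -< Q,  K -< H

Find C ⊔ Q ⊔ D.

A

Common upper bounds of {C, Q, D}: A, E.
The least among these is A.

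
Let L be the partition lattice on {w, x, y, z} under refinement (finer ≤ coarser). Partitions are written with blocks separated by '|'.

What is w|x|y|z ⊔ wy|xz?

Common upper bounds of {w|x|y|z, wy|xz}: wxyz, wy|xz.
The least among these is wy|xz.

wy|xz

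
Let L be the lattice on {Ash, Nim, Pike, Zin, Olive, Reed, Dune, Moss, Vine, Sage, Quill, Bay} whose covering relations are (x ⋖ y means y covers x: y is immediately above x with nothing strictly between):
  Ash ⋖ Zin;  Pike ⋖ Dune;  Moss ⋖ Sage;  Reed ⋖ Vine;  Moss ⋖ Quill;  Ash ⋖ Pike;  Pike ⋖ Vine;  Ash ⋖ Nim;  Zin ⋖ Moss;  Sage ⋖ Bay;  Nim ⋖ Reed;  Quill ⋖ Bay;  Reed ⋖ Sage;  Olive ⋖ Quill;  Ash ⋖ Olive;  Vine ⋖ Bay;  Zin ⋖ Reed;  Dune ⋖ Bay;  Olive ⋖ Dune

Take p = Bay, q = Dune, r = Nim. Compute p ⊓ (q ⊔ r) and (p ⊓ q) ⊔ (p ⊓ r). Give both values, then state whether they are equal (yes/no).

Bay; Bay; yes

q ⊔ r = Bay, so p ⊓ (q ⊔ r) = Bay ⊓ Bay = Bay.
p ⊓ q = Dune and p ⊓ r = Nim, so (p ⊓ q) ⊔ (p ⊓ r) = Dune ⊔ Nim = Bay.
Equal: yes.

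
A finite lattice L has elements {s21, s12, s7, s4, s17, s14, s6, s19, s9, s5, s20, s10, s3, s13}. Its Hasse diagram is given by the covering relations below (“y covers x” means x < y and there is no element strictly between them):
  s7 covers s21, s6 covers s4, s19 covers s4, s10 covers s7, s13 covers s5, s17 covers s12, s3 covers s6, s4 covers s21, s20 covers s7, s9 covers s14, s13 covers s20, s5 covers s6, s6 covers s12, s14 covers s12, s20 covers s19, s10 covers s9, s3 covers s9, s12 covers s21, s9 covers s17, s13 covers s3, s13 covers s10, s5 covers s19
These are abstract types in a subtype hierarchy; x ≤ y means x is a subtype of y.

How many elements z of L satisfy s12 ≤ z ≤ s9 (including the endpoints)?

The interval [s12, s9] = {s12, s14, s17, s9}, which has 4 elements.

4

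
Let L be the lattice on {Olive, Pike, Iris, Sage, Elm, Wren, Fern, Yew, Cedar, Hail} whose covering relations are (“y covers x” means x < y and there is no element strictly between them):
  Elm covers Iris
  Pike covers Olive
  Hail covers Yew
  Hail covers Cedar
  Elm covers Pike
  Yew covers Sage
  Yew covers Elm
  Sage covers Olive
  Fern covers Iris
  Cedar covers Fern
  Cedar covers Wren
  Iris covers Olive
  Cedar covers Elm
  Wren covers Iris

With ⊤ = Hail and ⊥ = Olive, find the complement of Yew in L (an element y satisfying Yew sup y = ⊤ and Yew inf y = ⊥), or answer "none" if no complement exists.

none

For every candidate y, either Yew ∨ y ≠ Hail or Yew ∧ y ≠ Olive; no complement exists.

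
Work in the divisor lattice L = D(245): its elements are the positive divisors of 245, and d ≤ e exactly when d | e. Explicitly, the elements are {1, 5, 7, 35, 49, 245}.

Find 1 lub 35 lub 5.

35

In the divisibility order, the join is the least common multiple: lcm(1, 35, 5) = 35.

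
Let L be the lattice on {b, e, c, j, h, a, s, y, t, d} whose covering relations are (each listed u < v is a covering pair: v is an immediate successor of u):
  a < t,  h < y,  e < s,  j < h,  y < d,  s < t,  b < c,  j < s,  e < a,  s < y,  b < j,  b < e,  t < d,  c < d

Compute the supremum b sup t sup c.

Common upper bounds of {b, t, c}: d.
The least among these is d.

d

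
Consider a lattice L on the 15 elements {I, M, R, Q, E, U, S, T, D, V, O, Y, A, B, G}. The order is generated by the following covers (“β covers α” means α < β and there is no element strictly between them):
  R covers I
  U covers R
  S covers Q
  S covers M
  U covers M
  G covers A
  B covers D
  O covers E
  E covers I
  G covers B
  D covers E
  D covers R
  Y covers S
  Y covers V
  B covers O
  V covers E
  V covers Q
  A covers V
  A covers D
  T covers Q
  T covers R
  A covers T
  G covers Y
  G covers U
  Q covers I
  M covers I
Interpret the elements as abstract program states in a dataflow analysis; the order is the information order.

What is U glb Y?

M

Common lower bounds of {U, Y}: I, M.
The greatest among these is M.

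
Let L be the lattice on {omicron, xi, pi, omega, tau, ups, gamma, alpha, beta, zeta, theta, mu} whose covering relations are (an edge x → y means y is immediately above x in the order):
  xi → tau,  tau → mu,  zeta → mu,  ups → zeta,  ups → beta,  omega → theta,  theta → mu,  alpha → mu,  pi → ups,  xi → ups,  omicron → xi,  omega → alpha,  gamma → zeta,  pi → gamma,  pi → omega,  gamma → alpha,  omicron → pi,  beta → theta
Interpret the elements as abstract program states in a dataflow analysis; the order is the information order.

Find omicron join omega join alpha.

alpha

Common upper bounds of {omicron, omega, alpha}: alpha, mu.
The least among these is alpha.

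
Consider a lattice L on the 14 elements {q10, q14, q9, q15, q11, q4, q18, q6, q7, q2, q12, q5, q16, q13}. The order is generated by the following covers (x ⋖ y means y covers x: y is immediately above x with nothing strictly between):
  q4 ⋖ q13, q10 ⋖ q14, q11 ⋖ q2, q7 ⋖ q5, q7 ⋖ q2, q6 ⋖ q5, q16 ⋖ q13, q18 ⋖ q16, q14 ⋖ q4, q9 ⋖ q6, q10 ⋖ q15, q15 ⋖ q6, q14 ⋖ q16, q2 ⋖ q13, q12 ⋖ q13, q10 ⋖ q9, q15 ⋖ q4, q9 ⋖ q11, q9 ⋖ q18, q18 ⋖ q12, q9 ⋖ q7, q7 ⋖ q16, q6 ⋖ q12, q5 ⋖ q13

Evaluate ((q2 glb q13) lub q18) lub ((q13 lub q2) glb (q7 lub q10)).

q13

q2 ∧ q13 = q2
q2 ∨ q18 = q13
q13 ∨ q2 = q13
q7 ∨ q10 = q7
q13 ∧ q7 = q7
q13 ∨ q7 = q13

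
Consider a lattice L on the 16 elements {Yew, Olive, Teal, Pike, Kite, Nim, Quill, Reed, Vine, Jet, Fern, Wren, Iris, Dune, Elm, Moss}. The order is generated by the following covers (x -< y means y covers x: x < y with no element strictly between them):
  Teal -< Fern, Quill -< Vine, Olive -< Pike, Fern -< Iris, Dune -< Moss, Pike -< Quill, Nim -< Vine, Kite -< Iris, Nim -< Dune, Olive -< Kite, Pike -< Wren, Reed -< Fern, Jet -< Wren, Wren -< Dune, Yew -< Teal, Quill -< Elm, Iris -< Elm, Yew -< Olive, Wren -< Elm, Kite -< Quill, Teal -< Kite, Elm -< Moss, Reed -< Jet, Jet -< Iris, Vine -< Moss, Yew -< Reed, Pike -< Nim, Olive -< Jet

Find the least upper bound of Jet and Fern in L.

Iris

Common upper bounds of {Jet, Fern}: Elm, Iris, Moss.
The least among these is Iris.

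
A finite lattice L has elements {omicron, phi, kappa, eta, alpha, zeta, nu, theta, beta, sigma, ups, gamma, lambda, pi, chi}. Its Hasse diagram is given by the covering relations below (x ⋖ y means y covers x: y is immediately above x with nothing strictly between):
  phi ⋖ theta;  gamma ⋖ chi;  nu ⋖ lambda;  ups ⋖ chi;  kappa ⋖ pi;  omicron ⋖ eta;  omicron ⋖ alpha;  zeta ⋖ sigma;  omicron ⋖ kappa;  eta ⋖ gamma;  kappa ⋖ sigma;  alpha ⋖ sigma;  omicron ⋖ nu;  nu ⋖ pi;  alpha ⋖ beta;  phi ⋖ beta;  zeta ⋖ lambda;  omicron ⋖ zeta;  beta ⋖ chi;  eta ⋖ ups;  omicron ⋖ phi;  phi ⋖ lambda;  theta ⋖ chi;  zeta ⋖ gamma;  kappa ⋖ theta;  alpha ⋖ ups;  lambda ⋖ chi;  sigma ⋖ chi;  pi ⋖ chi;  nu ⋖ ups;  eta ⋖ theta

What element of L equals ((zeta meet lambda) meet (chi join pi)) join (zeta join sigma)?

sigma

zeta ∧ lambda = zeta
chi ∨ pi = chi
zeta ∧ chi = zeta
zeta ∨ sigma = sigma
zeta ∨ sigma = sigma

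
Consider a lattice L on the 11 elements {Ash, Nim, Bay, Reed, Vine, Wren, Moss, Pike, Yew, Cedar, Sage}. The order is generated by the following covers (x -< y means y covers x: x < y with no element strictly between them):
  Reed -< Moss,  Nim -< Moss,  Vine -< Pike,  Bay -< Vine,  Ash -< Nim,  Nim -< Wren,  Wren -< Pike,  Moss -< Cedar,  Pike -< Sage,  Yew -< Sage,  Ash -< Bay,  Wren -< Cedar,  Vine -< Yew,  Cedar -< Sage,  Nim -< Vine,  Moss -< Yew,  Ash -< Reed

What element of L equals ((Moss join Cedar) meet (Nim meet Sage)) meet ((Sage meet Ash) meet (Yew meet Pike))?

Moss ∨ Cedar = Cedar
Nim ∧ Sage = Nim
Cedar ∧ Nim = Nim
Sage ∧ Ash = Ash
Yew ∧ Pike = Vine
Ash ∧ Vine = Ash
Nim ∧ Ash = Ash

Ash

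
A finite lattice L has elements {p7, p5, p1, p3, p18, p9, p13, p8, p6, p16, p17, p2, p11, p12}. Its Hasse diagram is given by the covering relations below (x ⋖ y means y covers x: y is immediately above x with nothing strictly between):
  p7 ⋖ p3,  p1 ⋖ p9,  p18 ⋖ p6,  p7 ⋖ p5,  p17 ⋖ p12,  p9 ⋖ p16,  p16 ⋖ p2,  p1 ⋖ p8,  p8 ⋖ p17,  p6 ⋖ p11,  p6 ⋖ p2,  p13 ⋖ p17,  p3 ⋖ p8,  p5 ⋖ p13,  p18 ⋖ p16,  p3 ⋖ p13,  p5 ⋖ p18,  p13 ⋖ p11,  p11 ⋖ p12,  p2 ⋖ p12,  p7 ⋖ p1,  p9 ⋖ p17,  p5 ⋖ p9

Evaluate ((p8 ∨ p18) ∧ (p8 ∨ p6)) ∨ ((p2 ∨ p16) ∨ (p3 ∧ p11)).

p12

p8 ∨ p18 = p12
p8 ∨ p6 = p12
p12 ∧ p12 = p12
p2 ∨ p16 = p2
p3 ∧ p11 = p3
p2 ∨ p3 = p12
p12 ∨ p12 = p12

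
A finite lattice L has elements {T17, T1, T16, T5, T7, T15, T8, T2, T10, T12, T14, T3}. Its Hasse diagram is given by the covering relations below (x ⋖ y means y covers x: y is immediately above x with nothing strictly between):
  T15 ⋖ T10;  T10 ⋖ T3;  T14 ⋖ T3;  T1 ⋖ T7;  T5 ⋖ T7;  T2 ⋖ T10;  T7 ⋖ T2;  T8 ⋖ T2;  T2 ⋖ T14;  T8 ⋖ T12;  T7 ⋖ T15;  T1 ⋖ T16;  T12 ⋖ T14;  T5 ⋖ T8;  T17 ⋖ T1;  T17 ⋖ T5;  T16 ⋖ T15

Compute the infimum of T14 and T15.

T7

Common lower bounds of {T14, T15}: T1, T17, T5, T7.
The greatest among these is T7.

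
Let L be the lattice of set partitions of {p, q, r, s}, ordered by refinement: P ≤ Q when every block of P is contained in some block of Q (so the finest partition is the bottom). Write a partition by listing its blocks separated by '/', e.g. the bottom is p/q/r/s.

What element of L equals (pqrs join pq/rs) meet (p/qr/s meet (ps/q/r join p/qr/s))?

p/qr/s

pqrs ∨ pq/rs = pqrs
ps/q/r ∨ p/qr/s = ps/qr
p/qr/s ∧ ps/qr = p/qr/s
pqrs ∧ p/qr/s = p/qr/s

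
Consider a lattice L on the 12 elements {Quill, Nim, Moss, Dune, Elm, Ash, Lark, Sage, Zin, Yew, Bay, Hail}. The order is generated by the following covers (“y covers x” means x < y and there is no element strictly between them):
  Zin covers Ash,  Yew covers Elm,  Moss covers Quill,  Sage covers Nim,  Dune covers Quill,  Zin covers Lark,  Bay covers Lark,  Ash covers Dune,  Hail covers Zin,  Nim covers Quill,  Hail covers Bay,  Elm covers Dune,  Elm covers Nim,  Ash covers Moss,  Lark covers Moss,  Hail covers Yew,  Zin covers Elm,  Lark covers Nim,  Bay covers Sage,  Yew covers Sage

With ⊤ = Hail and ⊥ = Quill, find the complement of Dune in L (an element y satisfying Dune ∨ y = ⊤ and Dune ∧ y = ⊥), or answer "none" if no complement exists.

Bay

Need y with Dune ∨ y = Hail and Dune ∧ y = Quill.
Checking each element gives: Bay.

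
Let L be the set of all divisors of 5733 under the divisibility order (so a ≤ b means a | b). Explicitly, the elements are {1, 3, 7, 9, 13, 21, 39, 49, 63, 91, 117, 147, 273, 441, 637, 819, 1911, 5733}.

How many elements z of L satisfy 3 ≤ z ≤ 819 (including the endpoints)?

The interval [3, 819] = {117, 21, 273, 3, 39, 63, 819, 9}, which has 8 elements.

8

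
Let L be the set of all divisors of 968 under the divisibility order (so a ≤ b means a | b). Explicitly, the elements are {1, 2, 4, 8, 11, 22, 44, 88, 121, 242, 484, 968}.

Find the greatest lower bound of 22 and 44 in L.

Common lower bounds of {22, 44}: 1, 11, 2, 22.
The greatest among these is 22.

22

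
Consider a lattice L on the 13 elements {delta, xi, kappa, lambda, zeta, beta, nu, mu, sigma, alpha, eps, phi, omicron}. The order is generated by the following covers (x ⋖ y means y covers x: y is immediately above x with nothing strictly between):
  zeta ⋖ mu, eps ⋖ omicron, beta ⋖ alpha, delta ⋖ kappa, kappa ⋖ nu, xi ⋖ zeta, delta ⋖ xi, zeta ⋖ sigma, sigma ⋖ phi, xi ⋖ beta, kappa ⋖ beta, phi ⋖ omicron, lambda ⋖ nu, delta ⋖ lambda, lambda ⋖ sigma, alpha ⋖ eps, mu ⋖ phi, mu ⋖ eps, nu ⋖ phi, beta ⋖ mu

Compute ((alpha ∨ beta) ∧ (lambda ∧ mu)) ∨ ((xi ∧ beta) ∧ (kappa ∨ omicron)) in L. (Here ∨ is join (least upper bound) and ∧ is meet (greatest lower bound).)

alpha ∨ beta = alpha
lambda ∧ mu = delta
alpha ∧ delta = delta
xi ∧ beta = xi
kappa ∨ omicron = omicron
xi ∧ omicron = xi
delta ∨ xi = xi

xi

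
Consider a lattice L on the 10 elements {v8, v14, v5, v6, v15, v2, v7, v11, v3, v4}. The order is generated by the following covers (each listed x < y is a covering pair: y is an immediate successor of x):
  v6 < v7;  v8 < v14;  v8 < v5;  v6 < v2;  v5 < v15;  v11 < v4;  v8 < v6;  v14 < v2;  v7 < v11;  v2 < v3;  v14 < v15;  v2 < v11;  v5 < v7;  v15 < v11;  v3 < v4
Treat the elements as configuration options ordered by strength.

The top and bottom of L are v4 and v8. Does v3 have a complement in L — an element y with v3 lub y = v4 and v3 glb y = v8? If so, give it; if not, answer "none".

Need y with v3 ∨ y = v4 and v3 ∧ y = v8.
Checking each element gives: v5.

v5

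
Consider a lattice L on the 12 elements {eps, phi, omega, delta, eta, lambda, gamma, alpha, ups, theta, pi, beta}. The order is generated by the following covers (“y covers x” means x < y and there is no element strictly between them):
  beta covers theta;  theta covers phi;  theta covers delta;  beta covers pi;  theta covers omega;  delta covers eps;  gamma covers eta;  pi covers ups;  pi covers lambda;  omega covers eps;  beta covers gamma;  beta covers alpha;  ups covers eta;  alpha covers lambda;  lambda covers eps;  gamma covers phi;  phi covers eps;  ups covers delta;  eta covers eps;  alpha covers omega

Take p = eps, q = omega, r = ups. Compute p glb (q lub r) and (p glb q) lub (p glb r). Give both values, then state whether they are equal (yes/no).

q lub r = beta, so p glb (q lub r) = eps glb beta = eps.
p glb q = eps and p glb r = eps, so (p glb q) lub (p glb r) = eps lub eps = eps.
Equal: yes.

eps; eps; yes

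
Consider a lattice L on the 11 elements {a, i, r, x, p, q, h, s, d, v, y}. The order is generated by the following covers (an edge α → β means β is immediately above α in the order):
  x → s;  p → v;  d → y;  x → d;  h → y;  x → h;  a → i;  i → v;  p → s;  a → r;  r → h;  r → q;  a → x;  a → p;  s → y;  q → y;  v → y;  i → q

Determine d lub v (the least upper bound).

y

Common upper bounds of {d, v}: y.
The least among these is y.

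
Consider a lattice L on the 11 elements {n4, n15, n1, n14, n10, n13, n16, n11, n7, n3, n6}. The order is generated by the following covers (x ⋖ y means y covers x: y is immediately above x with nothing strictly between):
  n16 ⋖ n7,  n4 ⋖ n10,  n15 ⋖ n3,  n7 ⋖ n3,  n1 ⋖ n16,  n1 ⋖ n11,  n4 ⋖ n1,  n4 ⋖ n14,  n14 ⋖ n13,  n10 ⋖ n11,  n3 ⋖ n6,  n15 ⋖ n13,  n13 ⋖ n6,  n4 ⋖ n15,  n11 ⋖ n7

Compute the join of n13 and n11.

Common upper bounds of {n13, n11}: n6.
The least among these is n6.

n6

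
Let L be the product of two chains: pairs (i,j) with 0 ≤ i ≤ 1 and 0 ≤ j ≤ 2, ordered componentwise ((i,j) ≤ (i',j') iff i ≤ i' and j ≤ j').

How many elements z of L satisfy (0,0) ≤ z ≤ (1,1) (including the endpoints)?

The interval [(0,0), (1,1)] = {(0,0), (0,1), (1,0), (1,1)}, which has 4 elements.

4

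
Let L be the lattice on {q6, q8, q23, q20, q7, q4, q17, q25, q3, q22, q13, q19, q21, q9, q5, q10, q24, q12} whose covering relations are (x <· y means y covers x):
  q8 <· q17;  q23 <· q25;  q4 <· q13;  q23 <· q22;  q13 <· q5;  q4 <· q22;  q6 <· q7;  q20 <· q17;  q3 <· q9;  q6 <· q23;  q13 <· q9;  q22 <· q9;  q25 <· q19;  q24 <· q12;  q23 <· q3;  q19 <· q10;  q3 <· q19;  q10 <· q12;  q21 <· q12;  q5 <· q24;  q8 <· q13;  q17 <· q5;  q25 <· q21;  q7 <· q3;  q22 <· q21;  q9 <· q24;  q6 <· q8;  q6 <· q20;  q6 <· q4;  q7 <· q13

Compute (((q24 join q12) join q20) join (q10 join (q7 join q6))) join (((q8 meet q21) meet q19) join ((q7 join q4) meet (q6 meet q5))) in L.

q24 ∨ q12 = q12
q12 ∨ q20 = q12
q7 ∨ q6 = q7
q10 ∨ q7 = q10
q12 ∨ q10 = q12
q8 ∧ q21 = q6
q6 ∧ q19 = q6
q7 ∨ q4 = q13
q6 ∧ q5 = q6
q13 ∧ q6 = q6
q6 ∨ q6 = q6
q12 ∨ q6 = q12

q12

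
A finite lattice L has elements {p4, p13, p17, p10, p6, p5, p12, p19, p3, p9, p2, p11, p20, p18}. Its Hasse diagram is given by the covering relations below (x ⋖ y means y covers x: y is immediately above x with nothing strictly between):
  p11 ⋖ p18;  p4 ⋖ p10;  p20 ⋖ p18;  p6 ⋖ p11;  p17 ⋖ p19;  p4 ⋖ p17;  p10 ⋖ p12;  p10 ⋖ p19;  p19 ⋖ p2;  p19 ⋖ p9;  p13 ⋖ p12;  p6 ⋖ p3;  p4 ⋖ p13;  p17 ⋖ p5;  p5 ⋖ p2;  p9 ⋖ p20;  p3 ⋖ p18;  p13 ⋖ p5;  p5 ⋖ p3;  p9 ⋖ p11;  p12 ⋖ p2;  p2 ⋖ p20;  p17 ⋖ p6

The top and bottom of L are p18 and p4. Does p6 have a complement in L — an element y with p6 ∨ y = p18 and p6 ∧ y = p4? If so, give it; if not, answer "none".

Need y with p6 ∨ y = p18 and p6 ∧ y = p4.
Checking each element gives: p12.

p12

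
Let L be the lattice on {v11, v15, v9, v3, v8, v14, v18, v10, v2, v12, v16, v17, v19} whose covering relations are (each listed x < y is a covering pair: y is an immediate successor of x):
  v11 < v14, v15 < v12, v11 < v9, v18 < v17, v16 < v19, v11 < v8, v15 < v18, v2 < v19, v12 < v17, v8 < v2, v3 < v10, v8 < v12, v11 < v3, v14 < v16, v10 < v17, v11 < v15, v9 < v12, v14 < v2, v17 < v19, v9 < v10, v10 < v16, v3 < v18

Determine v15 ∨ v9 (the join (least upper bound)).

v12

Common upper bounds of {v15, v9}: v12, v17, v19.
The least among these is v12.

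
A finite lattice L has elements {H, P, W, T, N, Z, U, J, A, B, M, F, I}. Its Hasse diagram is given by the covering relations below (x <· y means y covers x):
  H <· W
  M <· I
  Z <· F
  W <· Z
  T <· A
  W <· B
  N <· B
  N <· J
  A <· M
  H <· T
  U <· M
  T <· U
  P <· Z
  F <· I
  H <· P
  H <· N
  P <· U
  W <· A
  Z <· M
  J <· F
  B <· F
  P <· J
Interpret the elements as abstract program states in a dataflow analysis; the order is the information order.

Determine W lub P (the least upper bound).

Z

Common upper bounds of {W, P}: F, I, M, Z.
The least among these is Z.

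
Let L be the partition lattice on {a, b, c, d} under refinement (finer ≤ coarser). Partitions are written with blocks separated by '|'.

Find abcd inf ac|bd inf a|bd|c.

The meet (common refinement) of abcd, ac|bd, a|bd|c intersects blocks pairwise, giving a|bd|c.

a|bd|c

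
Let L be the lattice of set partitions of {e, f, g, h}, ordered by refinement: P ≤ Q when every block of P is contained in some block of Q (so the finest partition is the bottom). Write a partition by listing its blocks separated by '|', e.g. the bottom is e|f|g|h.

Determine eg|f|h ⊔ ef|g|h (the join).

The join of eg|f|h and ef|g|h merges any blocks that overlap across the partitions, giving efg|h.

efg|h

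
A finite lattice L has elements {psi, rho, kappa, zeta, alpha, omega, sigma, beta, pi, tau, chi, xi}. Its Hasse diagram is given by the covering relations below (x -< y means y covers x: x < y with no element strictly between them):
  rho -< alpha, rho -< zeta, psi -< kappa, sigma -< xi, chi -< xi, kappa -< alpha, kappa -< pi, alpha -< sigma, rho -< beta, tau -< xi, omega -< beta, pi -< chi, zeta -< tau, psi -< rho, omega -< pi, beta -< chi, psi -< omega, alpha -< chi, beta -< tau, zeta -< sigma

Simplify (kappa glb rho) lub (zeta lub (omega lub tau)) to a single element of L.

tau

kappa ∧ rho = psi
omega ∨ tau = tau
zeta ∨ tau = tau
psi ∨ tau = tau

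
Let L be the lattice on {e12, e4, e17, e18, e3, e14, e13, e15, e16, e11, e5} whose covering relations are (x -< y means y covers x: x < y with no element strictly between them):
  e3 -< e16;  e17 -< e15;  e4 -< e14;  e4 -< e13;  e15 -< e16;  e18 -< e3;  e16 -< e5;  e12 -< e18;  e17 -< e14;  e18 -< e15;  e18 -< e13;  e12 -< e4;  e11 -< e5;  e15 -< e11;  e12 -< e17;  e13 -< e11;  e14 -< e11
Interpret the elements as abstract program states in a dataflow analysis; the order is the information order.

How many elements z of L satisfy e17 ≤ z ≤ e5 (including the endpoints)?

The interval [e17, e5] = {e11, e14, e15, e16, e17, e5}, which has 6 elements.

6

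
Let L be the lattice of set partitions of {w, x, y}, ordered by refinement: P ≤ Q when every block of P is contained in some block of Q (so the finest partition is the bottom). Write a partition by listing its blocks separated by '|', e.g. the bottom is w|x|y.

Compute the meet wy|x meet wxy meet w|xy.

w|x|y

The meet (common refinement) of wy|x, wxy, w|xy intersects blocks pairwise, giving w|x|y.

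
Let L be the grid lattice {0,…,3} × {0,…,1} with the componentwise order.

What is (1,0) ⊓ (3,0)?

(1,0)

In a product of chains, the meet is componentwise min, giving (1,0).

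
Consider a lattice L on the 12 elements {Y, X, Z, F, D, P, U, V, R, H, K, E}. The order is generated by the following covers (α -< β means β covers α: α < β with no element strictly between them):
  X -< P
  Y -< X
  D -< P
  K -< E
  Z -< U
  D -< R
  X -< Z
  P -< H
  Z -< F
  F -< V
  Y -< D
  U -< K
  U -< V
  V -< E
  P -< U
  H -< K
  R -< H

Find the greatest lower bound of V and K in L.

Common lower bounds of {V, K}: D, P, U, X, Y, Z.
The greatest among these is U.

U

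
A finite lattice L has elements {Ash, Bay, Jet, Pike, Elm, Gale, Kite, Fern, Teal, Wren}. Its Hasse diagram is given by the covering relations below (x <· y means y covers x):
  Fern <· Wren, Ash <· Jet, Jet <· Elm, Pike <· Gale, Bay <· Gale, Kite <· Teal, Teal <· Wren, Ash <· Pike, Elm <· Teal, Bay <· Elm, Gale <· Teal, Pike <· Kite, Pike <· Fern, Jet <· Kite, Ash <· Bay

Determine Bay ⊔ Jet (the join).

Elm

Common upper bounds of {Bay, Jet}: Elm, Teal, Wren.
The least among these is Elm.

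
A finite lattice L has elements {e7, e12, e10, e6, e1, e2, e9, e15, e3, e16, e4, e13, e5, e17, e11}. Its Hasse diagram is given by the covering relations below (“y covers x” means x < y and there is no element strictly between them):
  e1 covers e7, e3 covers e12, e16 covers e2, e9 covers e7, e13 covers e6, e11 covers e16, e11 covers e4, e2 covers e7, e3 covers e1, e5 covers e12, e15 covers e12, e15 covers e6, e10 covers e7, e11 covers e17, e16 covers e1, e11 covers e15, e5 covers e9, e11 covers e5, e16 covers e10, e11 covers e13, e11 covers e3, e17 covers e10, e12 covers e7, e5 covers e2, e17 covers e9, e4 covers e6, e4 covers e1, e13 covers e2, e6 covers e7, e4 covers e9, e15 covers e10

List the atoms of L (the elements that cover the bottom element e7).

The atoms are exactly the elements that cover e7: e1, e10, e12, e2, e6, e9.

e1, e10, e12, e2, e6, e9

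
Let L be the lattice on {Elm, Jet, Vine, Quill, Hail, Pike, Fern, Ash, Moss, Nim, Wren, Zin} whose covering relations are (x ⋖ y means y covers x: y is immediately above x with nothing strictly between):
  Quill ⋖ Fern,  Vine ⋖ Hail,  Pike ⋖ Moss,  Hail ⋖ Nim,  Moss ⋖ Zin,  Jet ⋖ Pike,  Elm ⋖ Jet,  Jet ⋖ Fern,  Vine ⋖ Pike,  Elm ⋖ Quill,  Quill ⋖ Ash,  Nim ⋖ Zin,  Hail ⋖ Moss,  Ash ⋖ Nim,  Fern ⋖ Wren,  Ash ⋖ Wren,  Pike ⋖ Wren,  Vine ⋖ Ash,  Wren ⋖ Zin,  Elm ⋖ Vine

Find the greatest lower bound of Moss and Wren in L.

Common lower bounds of {Moss, Wren}: Elm, Jet, Pike, Vine.
The greatest among these is Pike.

Pike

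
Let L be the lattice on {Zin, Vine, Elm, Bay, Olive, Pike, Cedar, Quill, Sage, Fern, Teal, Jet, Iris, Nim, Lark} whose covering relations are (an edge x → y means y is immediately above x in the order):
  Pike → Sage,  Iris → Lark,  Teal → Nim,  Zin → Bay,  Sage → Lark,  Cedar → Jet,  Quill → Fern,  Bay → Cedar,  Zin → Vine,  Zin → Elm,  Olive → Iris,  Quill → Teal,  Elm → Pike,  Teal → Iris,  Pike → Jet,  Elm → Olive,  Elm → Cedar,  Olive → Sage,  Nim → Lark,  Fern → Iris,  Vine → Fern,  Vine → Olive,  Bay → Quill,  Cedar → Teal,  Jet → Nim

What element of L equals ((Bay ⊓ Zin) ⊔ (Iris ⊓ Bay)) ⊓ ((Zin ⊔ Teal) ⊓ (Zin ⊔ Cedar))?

Bay

Bay ∧ Zin = Zin
Iris ∧ Bay = Bay
Zin ∨ Bay = Bay
Zin ∨ Teal = Teal
Zin ∨ Cedar = Cedar
Teal ∧ Cedar = Cedar
Bay ∧ Cedar = Bay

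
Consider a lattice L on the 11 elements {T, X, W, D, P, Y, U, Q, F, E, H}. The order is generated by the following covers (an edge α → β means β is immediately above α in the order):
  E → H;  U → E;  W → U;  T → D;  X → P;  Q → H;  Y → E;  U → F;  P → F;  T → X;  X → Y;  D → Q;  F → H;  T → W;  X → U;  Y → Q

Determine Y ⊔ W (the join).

E

Common upper bounds of {Y, W}: E, H.
The least among these is E.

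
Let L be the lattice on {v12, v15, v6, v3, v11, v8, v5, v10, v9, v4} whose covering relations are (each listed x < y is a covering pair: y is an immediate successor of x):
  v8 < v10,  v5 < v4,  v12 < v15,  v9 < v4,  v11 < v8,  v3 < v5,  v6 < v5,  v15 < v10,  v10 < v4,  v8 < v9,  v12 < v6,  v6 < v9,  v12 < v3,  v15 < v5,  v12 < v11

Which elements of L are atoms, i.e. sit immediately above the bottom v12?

v11, v15, v3, v6

The atoms are exactly the elements that cover v12: v11, v15, v3, v6.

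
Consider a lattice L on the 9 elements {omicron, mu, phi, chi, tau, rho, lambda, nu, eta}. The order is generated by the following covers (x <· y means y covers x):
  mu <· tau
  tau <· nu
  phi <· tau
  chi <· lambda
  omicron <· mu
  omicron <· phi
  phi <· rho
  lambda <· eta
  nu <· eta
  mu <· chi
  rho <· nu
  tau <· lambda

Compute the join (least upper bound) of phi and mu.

tau

Common upper bounds of {phi, mu}: eta, lambda, nu, tau.
The least among these is tau.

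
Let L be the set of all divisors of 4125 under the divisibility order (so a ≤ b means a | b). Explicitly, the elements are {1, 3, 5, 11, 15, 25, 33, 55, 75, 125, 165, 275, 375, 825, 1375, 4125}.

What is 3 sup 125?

In the divisibility order, the join is the least common multiple: lcm(3, 125) = 375.

375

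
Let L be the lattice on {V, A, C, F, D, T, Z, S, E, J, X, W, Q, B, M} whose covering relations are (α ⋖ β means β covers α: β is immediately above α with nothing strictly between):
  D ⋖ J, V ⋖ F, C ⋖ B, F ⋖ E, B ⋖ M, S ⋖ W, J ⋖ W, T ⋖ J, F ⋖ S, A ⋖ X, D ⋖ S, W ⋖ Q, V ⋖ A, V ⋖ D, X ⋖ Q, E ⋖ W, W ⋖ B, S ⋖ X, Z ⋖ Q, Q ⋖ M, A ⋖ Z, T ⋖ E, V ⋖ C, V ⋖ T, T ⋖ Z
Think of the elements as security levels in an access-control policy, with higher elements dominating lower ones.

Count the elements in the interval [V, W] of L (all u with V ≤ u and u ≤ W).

8

The interval [V, W] = {D, E, F, J, S, T, V, W}, which has 8 elements.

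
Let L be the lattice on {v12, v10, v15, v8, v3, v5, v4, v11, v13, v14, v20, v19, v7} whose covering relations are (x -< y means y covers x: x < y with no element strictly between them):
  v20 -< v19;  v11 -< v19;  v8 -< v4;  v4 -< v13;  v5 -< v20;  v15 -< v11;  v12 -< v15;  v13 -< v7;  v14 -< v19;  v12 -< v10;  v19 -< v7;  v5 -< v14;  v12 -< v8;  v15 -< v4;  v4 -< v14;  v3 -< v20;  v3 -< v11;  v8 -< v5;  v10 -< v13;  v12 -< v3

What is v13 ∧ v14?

v4

Common lower bounds of {v13, v14}: v12, v15, v4, v8.
The greatest among these is v4.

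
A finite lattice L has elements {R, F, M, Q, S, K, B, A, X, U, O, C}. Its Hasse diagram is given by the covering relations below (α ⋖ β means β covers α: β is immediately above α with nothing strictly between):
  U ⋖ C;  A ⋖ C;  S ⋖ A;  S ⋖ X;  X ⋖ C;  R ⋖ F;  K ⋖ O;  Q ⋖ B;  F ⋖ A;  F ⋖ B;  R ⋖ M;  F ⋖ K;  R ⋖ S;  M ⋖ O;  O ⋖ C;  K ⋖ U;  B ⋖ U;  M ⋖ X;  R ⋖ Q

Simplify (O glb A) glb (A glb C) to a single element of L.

O ∧ A = F
A ∧ C = A
F ∧ A = F

F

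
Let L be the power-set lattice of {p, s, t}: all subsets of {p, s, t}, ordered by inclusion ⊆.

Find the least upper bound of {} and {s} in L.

Under ⊆, join is union: {} ∪ {s} = {s}.

{s}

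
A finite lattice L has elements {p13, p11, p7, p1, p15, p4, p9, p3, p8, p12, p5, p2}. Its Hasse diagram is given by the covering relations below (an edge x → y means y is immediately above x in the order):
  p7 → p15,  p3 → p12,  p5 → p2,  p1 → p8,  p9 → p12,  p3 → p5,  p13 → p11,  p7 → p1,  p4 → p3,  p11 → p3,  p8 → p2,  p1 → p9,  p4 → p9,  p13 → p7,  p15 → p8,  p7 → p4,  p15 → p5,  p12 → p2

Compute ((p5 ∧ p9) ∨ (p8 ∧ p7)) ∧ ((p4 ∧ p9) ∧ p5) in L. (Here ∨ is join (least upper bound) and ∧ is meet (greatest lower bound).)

p5 ∧ p9 = p4
p8 ∧ p7 = p7
p4 ∨ p7 = p4
p4 ∧ p9 = p4
p4 ∧ p5 = p4
p4 ∧ p4 = p4

p4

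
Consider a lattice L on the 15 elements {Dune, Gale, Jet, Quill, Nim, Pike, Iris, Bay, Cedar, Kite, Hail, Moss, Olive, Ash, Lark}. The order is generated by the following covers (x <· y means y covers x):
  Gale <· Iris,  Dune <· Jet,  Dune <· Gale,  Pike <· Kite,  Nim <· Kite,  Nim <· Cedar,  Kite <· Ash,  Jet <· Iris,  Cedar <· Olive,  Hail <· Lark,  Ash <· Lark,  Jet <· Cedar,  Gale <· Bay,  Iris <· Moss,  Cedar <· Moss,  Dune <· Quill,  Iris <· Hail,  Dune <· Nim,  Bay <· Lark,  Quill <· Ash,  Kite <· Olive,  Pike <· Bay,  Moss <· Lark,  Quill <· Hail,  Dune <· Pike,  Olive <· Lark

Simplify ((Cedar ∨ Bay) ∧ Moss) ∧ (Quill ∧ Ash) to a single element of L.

Cedar ∨ Bay = Lark
Lark ∧ Moss = Moss
Quill ∧ Ash = Quill
Moss ∧ Quill = Dune

Dune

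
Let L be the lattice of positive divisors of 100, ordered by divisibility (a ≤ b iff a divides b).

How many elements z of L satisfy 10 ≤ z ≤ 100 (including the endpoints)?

The interval [10, 100] = {10, 100, 20, 50}, which has 4 elements.

4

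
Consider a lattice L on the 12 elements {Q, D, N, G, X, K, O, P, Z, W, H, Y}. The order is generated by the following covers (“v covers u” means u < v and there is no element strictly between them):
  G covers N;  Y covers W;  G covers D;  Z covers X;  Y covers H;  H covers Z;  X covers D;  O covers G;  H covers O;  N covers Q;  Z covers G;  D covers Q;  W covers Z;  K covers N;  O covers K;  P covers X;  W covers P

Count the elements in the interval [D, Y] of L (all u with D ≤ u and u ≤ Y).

9

The interval [D, Y] = {D, G, H, O, P, W, X, Y, Z}, which has 9 elements.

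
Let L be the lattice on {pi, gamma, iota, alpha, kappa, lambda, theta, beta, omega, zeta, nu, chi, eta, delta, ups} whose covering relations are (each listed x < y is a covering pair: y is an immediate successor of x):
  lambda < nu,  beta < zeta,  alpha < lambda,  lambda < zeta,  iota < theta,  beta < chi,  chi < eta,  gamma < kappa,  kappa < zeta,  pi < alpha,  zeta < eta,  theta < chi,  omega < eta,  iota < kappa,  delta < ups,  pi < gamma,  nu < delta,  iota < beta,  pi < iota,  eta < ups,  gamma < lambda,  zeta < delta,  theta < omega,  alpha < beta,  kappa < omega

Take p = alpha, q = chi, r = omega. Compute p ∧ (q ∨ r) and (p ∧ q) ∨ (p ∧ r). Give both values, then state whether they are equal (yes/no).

q ∨ r = eta, so p ∧ (q ∨ r) = alpha ∧ eta = alpha.
p ∧ q = alpha and p ∧ r = pi, so (p ∧ q) ∨ (p ∧ r) = alpha ∨ pi = alpha.
Equal: yes.

alpha; alpha; yes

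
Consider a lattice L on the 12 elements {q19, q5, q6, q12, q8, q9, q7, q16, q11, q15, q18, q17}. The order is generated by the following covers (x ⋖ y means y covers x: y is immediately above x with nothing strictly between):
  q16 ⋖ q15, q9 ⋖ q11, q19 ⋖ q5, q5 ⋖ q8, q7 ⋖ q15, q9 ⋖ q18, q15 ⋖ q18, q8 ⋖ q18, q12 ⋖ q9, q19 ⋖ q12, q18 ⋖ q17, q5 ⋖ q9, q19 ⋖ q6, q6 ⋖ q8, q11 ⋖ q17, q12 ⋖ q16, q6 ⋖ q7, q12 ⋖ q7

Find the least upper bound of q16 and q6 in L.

q15

Common upper bounds of {q16, q6}: q15, q17, q18.
The least among these is q15.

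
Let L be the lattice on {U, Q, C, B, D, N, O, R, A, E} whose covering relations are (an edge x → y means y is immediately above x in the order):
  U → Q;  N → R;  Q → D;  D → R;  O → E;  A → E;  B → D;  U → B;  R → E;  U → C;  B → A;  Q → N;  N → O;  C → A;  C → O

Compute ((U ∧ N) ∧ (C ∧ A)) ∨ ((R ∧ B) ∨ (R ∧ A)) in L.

U ∧ N = U
C ∧ A = C
U ∧ C = U
R ∧ B = B
R ∧ A = B
B ∨ B = B
U ∨ B = B

B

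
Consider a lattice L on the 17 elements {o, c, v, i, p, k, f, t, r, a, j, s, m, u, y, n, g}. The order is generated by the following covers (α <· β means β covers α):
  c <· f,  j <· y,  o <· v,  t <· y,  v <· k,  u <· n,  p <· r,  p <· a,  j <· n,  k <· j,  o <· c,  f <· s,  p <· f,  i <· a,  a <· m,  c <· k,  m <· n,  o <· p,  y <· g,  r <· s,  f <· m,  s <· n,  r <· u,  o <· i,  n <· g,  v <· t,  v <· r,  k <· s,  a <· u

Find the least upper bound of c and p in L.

Common upper bounds of {c, p}: f, g, m, n, s.
The least among these is f.

f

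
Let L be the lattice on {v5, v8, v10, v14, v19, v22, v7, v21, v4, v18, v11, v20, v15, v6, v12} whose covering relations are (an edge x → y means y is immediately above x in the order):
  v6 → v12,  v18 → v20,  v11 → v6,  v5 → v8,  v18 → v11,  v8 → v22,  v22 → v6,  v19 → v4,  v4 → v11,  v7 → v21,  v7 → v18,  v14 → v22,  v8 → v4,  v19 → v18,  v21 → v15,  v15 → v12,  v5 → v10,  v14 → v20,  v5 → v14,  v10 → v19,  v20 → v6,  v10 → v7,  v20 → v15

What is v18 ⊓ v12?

v18

Common lower bounds of {v18, v12}: v10, v18, v19, v5, v7.
The greatest among these is v18.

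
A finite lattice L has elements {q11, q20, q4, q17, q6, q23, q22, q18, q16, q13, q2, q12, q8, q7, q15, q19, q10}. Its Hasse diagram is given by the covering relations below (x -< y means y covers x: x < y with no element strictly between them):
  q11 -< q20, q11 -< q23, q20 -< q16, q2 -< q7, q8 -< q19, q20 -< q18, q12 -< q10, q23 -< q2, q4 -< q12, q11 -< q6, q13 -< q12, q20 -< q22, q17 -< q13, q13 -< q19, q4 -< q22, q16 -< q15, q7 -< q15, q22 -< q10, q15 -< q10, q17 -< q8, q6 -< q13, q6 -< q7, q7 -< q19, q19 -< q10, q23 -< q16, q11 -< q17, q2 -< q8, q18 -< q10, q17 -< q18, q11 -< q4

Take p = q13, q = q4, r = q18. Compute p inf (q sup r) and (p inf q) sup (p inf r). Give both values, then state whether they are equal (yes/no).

q13; q17; no

q sup r = q10, so p inf (q sup r) = q13 inf q10 = q13.
p inf q = q11 and p inf r = q17, so (p inf q) sup (p inf r) = q11 sup q17 = q17.
Equal: no.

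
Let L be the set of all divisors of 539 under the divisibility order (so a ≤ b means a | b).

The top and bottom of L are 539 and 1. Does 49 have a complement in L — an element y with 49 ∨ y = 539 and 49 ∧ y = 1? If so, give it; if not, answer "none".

11

Need y with 49 ∨ y = 539 and 49 ∧ y = 1.
Checking each element gives: 11.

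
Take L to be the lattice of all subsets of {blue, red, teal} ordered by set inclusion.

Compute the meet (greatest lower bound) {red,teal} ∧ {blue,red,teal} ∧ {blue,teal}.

Common lower bounds of {{red,teal}, {blue,red,teal}, {blue,teal}}: {teal}, {}.
The greatest among these is {teal}.

{teal}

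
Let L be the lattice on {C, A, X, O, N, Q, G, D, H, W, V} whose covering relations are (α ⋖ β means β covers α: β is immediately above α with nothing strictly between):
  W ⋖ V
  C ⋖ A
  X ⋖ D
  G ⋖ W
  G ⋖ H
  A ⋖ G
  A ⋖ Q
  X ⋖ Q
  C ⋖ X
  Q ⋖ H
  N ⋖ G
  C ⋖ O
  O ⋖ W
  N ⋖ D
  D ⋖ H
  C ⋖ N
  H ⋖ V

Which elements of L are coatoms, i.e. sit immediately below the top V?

The coatoms are exactly the elements covered by V: H, W.

H, W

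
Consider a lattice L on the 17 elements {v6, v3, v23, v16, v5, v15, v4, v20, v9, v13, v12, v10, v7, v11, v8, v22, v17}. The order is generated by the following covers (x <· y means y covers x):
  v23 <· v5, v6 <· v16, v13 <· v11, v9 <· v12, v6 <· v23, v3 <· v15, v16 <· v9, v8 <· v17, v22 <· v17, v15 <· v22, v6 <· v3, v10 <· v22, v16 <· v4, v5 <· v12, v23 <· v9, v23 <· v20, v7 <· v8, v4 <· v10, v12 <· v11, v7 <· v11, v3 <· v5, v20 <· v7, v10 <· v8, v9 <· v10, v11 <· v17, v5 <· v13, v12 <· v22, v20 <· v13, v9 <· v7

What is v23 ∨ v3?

v5

Common upper bounds of {v23, v3}: v11, v12, v13, v17, v22, v5.
The least among these is v5.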